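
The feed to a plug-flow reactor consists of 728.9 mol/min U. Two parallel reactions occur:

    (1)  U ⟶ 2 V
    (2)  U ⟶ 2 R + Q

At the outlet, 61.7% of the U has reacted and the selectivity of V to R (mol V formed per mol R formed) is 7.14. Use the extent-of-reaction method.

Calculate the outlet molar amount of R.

110 mol/min

Conversion of U: U consumed = 0.617 × 728.9 = 449.7 mol/min = 1ξ₁ + 1ξ₂.
Selectivity: 2ξ₁ / (2ξ₂) = 7.14 → ξ₁ = 7.14 ξ₂.
Substitute: (1·7.14 + 1) ξ₂ = 449.7 → ξ₂ = 55.25 mol/min, ξ₁ = 394.5 mol/min.
Outlet amounts (n = n₀ + Σ ν·ξ):
  U: 728.9 − 1(394.5) − 1(55.25) = 279.2
  V: 0 + 2(394.5) = 789
  R: 0 + 2(55.25) = 110.5
  Q: 0 + 1(55.25) = 55.25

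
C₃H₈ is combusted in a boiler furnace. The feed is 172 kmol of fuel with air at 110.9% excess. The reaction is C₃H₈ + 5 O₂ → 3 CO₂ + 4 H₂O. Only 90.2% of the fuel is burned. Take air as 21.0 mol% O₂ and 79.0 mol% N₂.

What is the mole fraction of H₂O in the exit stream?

0.0692

Stoichiometric O₂ = 5 × 172 = 860 kmol; O₂ fed = 860 × 2.109 = 1814 kmol.
N₂ fed = 1814 × 79/21 = 6823 kmol.
Fuel reacted = 0.902 × 172 → ξ = 155.1 kmol.
Outlet (n = n₀ + ν ξ):
  C₃H₈: 172 − 1(155.1) = 16.86
  O₂: 1814 − 5(155.1) = 1038
  N₂: 6823 (inert)
  CO₂: 0 + 3(155.1) = 465.4
  H₂O: 0 + 4(155.1) = 620.6
Total out = 8964 kmol; y_H₂O = 620.6 / 8964 = 0.06923.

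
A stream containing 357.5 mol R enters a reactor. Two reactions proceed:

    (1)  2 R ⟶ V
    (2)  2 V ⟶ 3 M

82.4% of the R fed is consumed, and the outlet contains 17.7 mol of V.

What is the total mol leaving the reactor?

275 mol

Conversion of R: R consumed = 2ξ₁ = 0.824 × 357.5 → ξ₁ = 147.3 mol.
V balance: n_V = 0 + 1ξ₁ − 2ξ₂ = 17.7 → ξ₂ = (1·147.3 − 17.7)/2 = 64.8 mol.
Outlet amounts (n = n₀ + Σ ν·ξ):
  R: 357.5 − 2(147.3) = 62.92
  V: 0 + 1(147.3) − 2(64.8) = 17.7
  M: 0 + 3(64.8) = 194.4
Total out = 62.92 + 17.7 + 194.4 = 275 mol.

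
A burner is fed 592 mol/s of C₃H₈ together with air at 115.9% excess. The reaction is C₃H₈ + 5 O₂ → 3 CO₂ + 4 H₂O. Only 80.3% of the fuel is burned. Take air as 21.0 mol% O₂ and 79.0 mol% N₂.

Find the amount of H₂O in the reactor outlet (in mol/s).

1900 mol/s

Stoichiometric O₂ = 5 × 592 = 2960 mol/s; O₂ fed = 2960 × 2.159 = 6391 mol/s.
N₂ fed = 6391 × 79/21 = 24040 mol/s.
Fuel reacted = 0.803 × 592 → ξ = 475.4 mol/s.
Outlet (n = n₀ + ν ξ):
  C₃H₈: 592 − 1(475.4) = 116.6
  O₂: 6391 − 5(475.4) = 4014
  N₂: 24040 (inert)
  CO₂: 0 + 3(475.4) = 1426
  H₂O: 0 + 4(475.4) = 1902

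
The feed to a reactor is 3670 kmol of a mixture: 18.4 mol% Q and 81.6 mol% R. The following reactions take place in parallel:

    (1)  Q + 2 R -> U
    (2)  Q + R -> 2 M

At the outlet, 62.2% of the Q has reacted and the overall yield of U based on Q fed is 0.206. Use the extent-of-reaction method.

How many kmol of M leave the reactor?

562 kmol

Yield of U: 1ξ₁ / 675.3 = 0.206 → ξ₁ = 139.1 kmol.
Conversion of Q: 1ξ₁ + 1ξ₂ = 0.622 × 675.3 = 420 → ξ₂ = 280.9 kmol.
Outlet amounts (n = n₀ + Σ ν·ξ):
  Q: 675.3 − 1(139.1) − 1(280.9) = 255.3
  R: 2995 − 2(139.1) − 1(280.9) = 2436
  U: 0 + 1(139.1) = 139.1
  M: 0 + 2(280.9) = 561.8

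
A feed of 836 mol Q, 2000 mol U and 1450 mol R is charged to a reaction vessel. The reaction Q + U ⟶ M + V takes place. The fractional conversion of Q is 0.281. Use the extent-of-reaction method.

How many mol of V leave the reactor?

Q reacted = 0.281 × 836 = 234.9 mol; ν_Q = −1, so ξ = 234.9/1 = 234.9 mol.
Outlet amounts (n = n₀ + ν ξ):
  Q: 836 − 1(234.9) = 601.1
  U: 2000 − 1(234.9) = 1765
  M: 0 + 1(234.9) = 234.9
  V: 0 + 1(234.9) = 234.9
  R: 1450 (inert)

235 mol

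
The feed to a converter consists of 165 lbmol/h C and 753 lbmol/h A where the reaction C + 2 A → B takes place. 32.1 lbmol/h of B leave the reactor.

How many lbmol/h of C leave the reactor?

For B: n = n₀ + 1ξ → 32.1 = 0 + 1ξ, giving ξ = 32.1 lbmol/h.
Outlet amounts (n = n₀ + ν ξ):
  C: 165 − 1(32.1) = 132.9
  A: 753 − 2(32.1) = 688.8
  B: 0 + 1(32.1) = 32.1

133 lbmol/h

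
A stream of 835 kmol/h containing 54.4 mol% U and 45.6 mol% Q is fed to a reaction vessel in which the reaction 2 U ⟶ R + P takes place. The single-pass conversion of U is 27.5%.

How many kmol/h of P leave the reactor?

U reacted = 0.275 × 454.2 = 124.9 kmol/h; ν_U = −2, so ξ = 124.9/2 = 62.46 kmol/h.
Outlet amounts (n = n₀ + ν ξ):
  U: 454.2 − 2(62.46) = 329.3
  R: 0 + 1(62.46) = 62.46
  P: 0 + 1(62.46) = 62.46
  Q: 380.8 (inert)

62.5 kmol/h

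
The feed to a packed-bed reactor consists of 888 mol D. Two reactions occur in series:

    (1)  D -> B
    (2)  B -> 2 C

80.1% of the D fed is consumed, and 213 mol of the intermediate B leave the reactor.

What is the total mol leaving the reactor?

1390 mol

Conversion of D: D consumed = 1ξ₁ = 0.801 × 888 → ξ₁ = 711.3 mol.
B balance: n_B = 0 + 1ξ₁ − 1ξ₂ = 213 → ξ₂ = (1·711.3 − 213)/1 = 498.3 mol.
Outlet amounts (n = n₀ + Σ ν·ξ):
  D: 888 − 1(711.3) = 176.7
  B: 0 + 1(711.3) − 1(498.3) = 213
  C: 0 + 2(498.3) = 996.6
Total out = 176.7 + 213 + 996.6 = 1386 mol.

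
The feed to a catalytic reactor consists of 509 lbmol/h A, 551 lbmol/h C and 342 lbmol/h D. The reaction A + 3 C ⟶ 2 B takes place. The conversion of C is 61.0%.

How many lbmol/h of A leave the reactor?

397 lbmol/h

C reacted = 0.61 × 551 = 336.1 lbmol/h; ν_C = −3, so ξ = 336.1/3 = 112 lbmol/h.
Outlet amounts (n = n₀ + ν ξ):
  A: 509 − 1(112) = 397
  C: 551 − 3(112) = 214.9
  B: 0 + 2(112) = 224.1
  D: 342 (inert)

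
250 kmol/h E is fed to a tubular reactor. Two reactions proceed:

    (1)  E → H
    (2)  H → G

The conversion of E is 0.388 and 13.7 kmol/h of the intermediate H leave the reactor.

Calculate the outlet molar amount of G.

83.3 kmol/h

Conversion of E: E consumed = 1ξ₁ = 0.388 × 250 → ξ₁ = 97 kmol/h.
H balance: n_H = 0 + 1ξ₁ − 1ξ₂ = 13.7 → ξ₂ = (1·97 − 13.7)/1 = 83.3 kmol/h.
Outlet amounts (n = n₀ + Σ ν·ξ):
  E: 250 − 1(97) = 153
  H: 0 + 1(97) − 1(83.3) = 13.7
  G: 0 + 1(83.3) = 83.3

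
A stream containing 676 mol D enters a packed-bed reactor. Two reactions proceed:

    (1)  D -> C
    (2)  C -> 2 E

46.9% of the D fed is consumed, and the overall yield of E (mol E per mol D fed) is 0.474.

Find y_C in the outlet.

Conversion of D: D consumed = 1ξ₁ = 0.469 × 676 → ξ₁ = 317 mol.
Yield of E: 2ξ₂ / 676 = 0.474 → ξ₂ = 160.2 mol.
Outlet amounts (n = n₀ + Σ ν·ξ):
  D: 676 − 1(317) = 359
  C: 0 + 1(317) − 1(160.2) = 156.8
  E: 0 + 2(160.2) = 320.4
Total out = 836.2 mol; y_C = 156.8 / 836.2 = 0.1876.

0.188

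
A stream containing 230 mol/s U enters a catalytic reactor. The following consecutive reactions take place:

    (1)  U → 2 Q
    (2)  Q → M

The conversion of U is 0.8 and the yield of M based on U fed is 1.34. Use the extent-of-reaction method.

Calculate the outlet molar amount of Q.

Conversion of U: U consumed = 1ξ₁ = 0.8 × 230 → ξ₁ = 184 mol/s.
Yield of M: 1ξ₂ / 230 = 1.34 → ξ₂ = 308.2 mol/s.
Outlet amounts (n = n₀ + Σ ν·ξ):
  U: 230 − 1(184) = 46
  Q: 0 + 2(184) − 1(308.2) = 59.8
  M: 0 + 1(308.2) = 308.2

59.8 mol/s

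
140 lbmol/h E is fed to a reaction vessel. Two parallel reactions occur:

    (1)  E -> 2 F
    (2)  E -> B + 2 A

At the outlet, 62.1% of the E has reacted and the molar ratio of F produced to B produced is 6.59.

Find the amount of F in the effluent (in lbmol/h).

133 lbmol/h

Conversion of E: E consumed = 0.621 × 140 = 86.94 lbmol/h = 1ξ₁ + 1ξ₂.
Selectivity: 2ξ₁ / (1ξ₂) = 6.59 → ξ₁ = 3.295 ξ₂.
Substitute: (1·3.295 + 1) ξ₂ = 86.94 → ξ₂ = 20.24 lbmol/h, ξ₁ = 66.7 lbmol/h.
Outlet amounts (n = n₀ + Σ ν·ξ):
  E: 140 − 1(66.7) − 1(20.24) = 53.06
  F: 0 + 2(66.7) = 133.4
  B: 0 + 1(20.24) = 20.24
  A: 0 + 2(20.24) = 40.48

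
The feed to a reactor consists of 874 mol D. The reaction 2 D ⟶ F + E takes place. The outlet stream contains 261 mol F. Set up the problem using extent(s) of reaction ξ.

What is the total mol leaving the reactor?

For F: n = n₀ + 1ξ → 261 = 0 + 1ξ, giving ξ = 261 mol.
Outlet amounts (n = n₀ + ν ξ):
  D: 874 − 2(261) = 352
  F: 0 + 1(261) = 261
  E: 0 + 1(261) = 261
Total out = 352 + 261 + 261 = 874 mol.

874 mol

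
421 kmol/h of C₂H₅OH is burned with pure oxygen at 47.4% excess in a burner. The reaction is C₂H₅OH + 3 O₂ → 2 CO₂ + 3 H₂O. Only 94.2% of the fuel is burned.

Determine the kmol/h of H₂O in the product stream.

1190 kmol/h

Stoichiometric O₂ = 3 × 421 = 1263 kmol/h; O₂ fed = 1263 × 1.474 = 1862 kmol/h.
Fuel reacted = 0.942 × 421 → ξ = 396.6 kmol/h.
Outlet (n = n₀ + ν ξ):
  C₂H₅OH: 421 − 1(396.6) = 24.42
  O₂: 1862 − 3(396.6) = 671.9
  CO₂: 0 + 2(396.6) = 793.2
  H₂O: 0 + 3(396.6) = 1190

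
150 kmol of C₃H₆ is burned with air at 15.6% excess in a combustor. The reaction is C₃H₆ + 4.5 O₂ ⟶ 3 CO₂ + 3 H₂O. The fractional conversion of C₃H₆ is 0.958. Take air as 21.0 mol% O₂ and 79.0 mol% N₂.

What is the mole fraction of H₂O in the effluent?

0.109

Stoichiometric O₂ = 4.5 × 150 = 675 kmol; O₂ fed = 675 × 1.156 = 780.3 kmol.
N₂ fed = 780.3 × 79/21 = 2935 kmol.
Fuel reacted = 0.958 × 150 → ξ = 143.7 kmol.
Outlet (n = n₀ + ν ξ):
  C₃H₆: 150 − 1(143.7) = 6.3
  O₂: 780.3 − 4.5(143.7) = 133.6
  N₂: 2935 (inert)
  CO₂: 0 + 3(143.7) = 431.1
  H₂O: 0 + 3(143.7) = 431.1
Total out = 3938 kmol; y_H₂O = 431.1 / 3938 = 0.1095.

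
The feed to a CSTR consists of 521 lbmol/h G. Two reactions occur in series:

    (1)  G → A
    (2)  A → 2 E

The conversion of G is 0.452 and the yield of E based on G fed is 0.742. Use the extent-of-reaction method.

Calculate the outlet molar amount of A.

Conversion of G: G consumed = 1ξ₁ = 0.452 × 521 → ξ₁ = 235.5 lbmol/h.
Yield of E: 2ξ₂ / 521 = 0.742 → ξ₂ = 193.3 lbmol/h.
Outlet amounts (n = n₀ + Σ ν·ξ):
  G: 521 − 1(235.5) = 285.5
  A: 0 + 1(235.5) − 1(193.3) = 42.2
  E: 0 + 2(193.3) = 386.6

42.2 lbmol/h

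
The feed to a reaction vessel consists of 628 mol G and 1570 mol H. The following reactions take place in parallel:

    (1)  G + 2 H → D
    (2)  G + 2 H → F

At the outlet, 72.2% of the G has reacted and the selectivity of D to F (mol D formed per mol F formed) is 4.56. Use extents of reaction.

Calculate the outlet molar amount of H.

663 mol

Conversion of G: G consumed = 0.722 × 628 = 453.4 mol = 1ξ₁ + 1ξ₂.
Selectivity: 1ξ₁ / (1ξ₂) = 4.56 → ξ₁ = 4.56 ξ₂.
Substitute: (1·4.56 + 1) ξ₂ = 453.4 → ξ₂ = 81.55 mol, ξ₁ = 371.9 mol.
Outlet amounts (n = n₀ + Σ ν·ξ):
  G: 628 − 1(371.9) − 1(81.55) = 174.6
  H: 1570 − 2(371.9) − 2(81.55) = 663.2
  D: 0 + 1(371.9) = 371.9
  F: 0 + 1(81.55) = 81.55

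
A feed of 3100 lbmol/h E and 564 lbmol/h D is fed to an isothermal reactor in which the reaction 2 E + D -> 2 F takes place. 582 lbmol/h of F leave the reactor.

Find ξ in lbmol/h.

For F: n = n₀ + 2ξ → 582 = 0 + 2ξ, giving ξ = 291 lbmol/h.
Outlet amounts (n = n₀ + ν ξ):
  E: 3100 − 2(291) = 2518
  D: 564 − 1(291) = 273
  F: 0 + 2(291) = 582

ξ = 291 lbmol/h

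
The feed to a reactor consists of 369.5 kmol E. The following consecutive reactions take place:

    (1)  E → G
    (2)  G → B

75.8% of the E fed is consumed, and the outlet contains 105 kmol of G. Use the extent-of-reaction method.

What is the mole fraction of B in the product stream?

Conversion of E: E consumed = 1ξ₁ = 0.758 × 369.5 → ξ₁ = 280.1 kmol.
G balance: n_G = 0 + 1ξ₁ − 1ξ₂ = 105 → ξ₂ = (1·280.1 − 105)/1 = 175.1 kmol.
Outlet amounts (n = n₀ + Σ ν·ξ):
  E: 369.5 − 1(280.1) = 89.42
  G: 0 + 1(280.1) − 1(175.1) = 105
  B: 0 + 1(175.1) = 175.1
Total out = 369.5 kmol; y_B = 175.1 / 369.5 = 0.4738.

0.474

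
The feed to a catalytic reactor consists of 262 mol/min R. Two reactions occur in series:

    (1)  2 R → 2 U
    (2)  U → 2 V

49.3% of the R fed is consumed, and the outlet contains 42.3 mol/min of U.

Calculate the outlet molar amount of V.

Conversion of R: R consumed = 2ξ₁ = 0.493 × 262 → ξ₁ = 64.58 mol/min.
U balance: n_U = 0 + 2ξ₁ − 1ξ₂ = 42.3 → ξ₂ = (2·64.58 − 42.3)/1 = 86.87 mol/min.
Outlet amounts (n = n₀ + Σ ν·ξ):
  R: 262 − 2(64.58) = 132.8
  U: 0 + 2(64.58) − 1(86.87) = 42.3
  V: 0 + 2(86.87) = 173.7

174 mol/min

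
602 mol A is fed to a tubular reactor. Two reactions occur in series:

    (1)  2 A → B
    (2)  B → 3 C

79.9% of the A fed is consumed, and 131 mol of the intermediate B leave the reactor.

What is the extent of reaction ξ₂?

Conversion of A: A consumed = 2ξ₁ = 0.799 × 602 → ξ₁ = 240.5 mol.
B balance: n_B = 0 + 1ξ₁ − 1ξ₂ = 131 → ξ₂ = (1·240.5 − 131)/1 = 109.5 mol.
Outlet amounts (n = n₀ + Σ ν·ξ):
  A: 602 − 2(240.5) = 121
  B: 0 + 1(240.5) − 1(109.5) = 131
  C: 0 + 3(109.5) = 328.5

ξ₂ = 109 mol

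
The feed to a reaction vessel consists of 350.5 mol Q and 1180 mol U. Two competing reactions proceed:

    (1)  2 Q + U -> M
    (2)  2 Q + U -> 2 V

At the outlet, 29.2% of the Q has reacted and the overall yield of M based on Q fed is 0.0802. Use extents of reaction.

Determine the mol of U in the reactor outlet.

1130 mol

Yield of M: 1ξ₁ / 350.5 = 0.0802 → ξ₁ = 28.11 mol.
Conversion of Q: 2ξ₁ + 2ξ₂ = 0.292 × 350.5 = 102.3 → ξ₂ = 23.06 mol.
Outlet amounts (n = n₀ + Σ ν·ξ):
  Q: 350.5 − 2(28.11) − 2(23.06) = 248.2
  U: 1180 − 1(28.11) − 1(23.06) = 1129
  M: 0 + 1(28.11) = 28.11
  V: 0 + 2(23.06) = 46.13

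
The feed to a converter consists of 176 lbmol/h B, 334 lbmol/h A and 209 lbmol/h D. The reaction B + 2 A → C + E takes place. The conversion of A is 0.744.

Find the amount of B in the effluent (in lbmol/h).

A reacted = 0.744 × 334 = 248.5 lbmol/h; ν_A = −2, so ξ = 248.5/2 = 124.2 lbmol/h.
Outlet amounts (n = n₀ + ν ξ):
  B: 176 − 1(124.2) = 51.75
  A: 334 − 2(124.2) = 85.5
  C: 0 + 1(124.2) = 124.2
  E: 0 + 1(124.2) = 124.2
  D: 209 (inert)

51.8 lbmol/h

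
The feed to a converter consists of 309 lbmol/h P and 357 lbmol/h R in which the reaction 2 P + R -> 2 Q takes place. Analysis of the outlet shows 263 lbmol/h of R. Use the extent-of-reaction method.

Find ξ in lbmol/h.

ξ = 94 lbmol/h

For R: n = n₀ − 1ξ → 263 = 357 − 1ξ, giving ξ = 94 lbmol/h.
Outlet amounts (n = n₀ + ν ξ):
  P: 309 − 2(94) = 121
  R: 357 − 1(94) = 263
  Q: 0 + 2(94) = 188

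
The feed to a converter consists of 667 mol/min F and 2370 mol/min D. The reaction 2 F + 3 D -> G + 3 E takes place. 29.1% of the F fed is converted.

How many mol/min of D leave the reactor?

F reacted = 0.291 × 667 = 194.1 mol/min; ν_F = −2, so ξ = 194.1/2 = 97.05 mol/min.
Outlet amounts (n = n₀ + ν ξ):
  F: 667 − 2(97.05) = 472.9
  D: 2370 − 3(97.05) = 2079
  G: 0 + 1(97.05) = 97.05
  E: 0 + 3(97.05) = 291.1

2080 mol/min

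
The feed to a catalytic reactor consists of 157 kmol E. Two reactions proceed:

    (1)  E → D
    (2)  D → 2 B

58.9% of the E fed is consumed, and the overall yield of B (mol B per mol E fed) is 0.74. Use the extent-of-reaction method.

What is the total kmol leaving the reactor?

Conversion of E: E consumed = 1ξ₁ = 0.589 × 157 → ξ₁ = 92.47 kmol.
Yield of B: 2ξ₂ / 157 = 0.74 → ξ₂ = 58.09 kmol.
Outlet amounts (n = n₀ + Σ ν·ξ):
  E: 157 − 1(92.47) = 64.53
  D: 0 + 1(92.47) − 1(58.09) = 34.38
  B: 0 + 2(58.09) = 116.2
Total out = 64.53 + 34.38 + 116.2 = 215.1 kmol.

215 kmol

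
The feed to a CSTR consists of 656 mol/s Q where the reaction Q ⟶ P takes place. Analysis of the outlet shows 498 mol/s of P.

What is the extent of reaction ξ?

ξ = 498 mol/s

For P: n = n₀ + 1ξ → 498 = 0 + 1ξ, giving ξ = 498 mol/s.
Outlet amounts (n = n₀ + ν ξ):
  Q: 656 − 1(498) = 158
  P: 0 + 1(498) = 498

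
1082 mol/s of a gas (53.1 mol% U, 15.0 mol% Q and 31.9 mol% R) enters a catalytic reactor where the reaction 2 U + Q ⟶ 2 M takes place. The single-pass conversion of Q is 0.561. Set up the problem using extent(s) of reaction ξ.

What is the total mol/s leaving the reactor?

Q reacted = 0.561 × 162.3 = 91.05 mol/s; ν_Q = −1, so ξ = 91.05/1 = 91.05 mol/s.
Outlet amounts (n = n₀ + ν ξ):
  U: 574.5 − 2(91.05) = 392.4
  Q: 162.3 − 1(91.05) = 71.25
  M: 0 + 2(91.05) = 182.1
  R: 345.2 (inert)
Total out = 392.4 + 71.25 + 182.1 + 345.2 = 990.9 mol/s.

991 mol/s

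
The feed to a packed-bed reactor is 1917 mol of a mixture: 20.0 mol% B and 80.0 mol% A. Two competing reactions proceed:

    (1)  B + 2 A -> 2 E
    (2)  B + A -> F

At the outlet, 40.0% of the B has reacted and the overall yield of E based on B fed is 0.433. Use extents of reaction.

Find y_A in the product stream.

Yield of E: 2ξ₁ / 383.4 = 0.433 → ξ₁ = 83.01 mol.
Conversion of B: 1ξ₁ + 1ξ₂ = 0.4 × 383.4 = 153.4 → ξ₂ = 70.35 mol.
Outlet amounts (n = n₀ + Σ ν·ξ):
  B: 383.4 − 1(83.01) − 1(70.35) = 230
  A: 1534 − 2(83.01) − 1(70.35) = 1297
  E: 0 + 2(83.01) = 166
  F: 0 + 1(70.35) = 70.35
Total out = 1764 mol; y_A = 1297 / 1764 = 0.7355.

0.736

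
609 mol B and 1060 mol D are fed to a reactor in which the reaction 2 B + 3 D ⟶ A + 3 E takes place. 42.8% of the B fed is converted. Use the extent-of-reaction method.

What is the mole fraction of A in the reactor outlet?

0.0847

B reacted = 0.428 × 609 = 260.7 mol; ν_B = −2, so ξ = 260.7/2 = 130.3 mol.
Outlet amounts (n = n₀ + ν ξ):
  B: 609 − 2(130.3) = 348.3
  D: 1060 − 3(130.3) = 669
  A: 0 + 1(130.3) = 130.3
  E: 0 + 3(130.3) = 391
Total out = 1539 mol; y_A = 130.3 / 1539 = 0.0847.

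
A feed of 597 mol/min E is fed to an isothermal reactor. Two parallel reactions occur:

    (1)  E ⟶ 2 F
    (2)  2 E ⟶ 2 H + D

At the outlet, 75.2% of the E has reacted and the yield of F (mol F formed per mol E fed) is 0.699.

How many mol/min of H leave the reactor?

240 mol/min

Yield of F: 2ξ₁ / 597 = 0.699 → ξ₁ = 208.7 mol/min.
Conversion of E: 1ξ₁ + 2ξ₂ = 0.752 × 597 = 448.9 → ξ₂ = 120.1 mol/min.
Outlet amounts (n = n₀ + Σ ν·ξ):
  E: 597 − 1(208.7) − 2(120.1) = 148.1
  F: 0 + 2(208.7) = 417.3
  H: 0 + 2(120.1) = 240.3
  D: 0 + 1(120.1) = 120.1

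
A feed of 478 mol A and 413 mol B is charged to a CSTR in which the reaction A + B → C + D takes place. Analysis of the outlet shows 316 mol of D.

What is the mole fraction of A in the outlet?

For D: n = n₀ + 1ξ → 316 = 0 + 1ξ, giving ξ = 316 mol.
Outlet amounts (n = n₀ + ν ξ):
  A: 478 − 1(316) = 162
  B: 413 − 1(316) = 97
  C: 0 + 1(316) = 316
  D: 0 + 1(316) = 316
Total out = 891 mol; y_A = 162 / 891 = 0.1818.

0.182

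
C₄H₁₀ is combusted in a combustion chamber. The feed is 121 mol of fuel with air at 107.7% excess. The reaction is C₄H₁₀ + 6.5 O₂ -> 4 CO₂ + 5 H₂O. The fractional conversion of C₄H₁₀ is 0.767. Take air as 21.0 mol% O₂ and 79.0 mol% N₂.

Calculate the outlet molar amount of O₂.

1030 mol

Stoichiometric O₂ = 6.5 × 121 = 786.5 mol; O₂ fed = 786.5 × 2.077 = 1634 mol.
N₂ fed = 1634 × 79/21 = 6145 mol.
Fuel reacted = 0.767 × 121 → ξ = 92.81 mol.
Outlet (n = n₀ + ν ξ):
  C₄H₁₀: 121 − 1(92.81) = 28.19
  O₂: 1634 − 6.5(92.81) = 1030
  N₂: 6145 (inert)
  CO₂: 0 + 4(92.81) = 371.2
  H₂O: 0 + 5(92.81) = 464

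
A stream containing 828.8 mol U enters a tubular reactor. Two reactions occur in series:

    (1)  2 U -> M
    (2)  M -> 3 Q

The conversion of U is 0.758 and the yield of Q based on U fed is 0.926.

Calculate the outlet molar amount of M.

58.3 mol

Conversion of U: U consumed = 2ξ₁ = 0.758 × 828.8 → ξ₁ = 314.1 mol.
Yield of Q: 3ξ₂ / 828.8 = 0.926 → ξ₂ = 255.8 mol.
Outlet amounts (n = n₀ + Σ ν·ξ):
  U: 828.8 − 2(314.1) = 200.6
  M: 0 + 1(314.1) − 1(255.8) = 58.29
  Q: 0 + 3(255.8) = 767.5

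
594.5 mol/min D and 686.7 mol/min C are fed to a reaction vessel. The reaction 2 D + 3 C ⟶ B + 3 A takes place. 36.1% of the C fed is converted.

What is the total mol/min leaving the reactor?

C reacted = 0.361 × 686.7 = 247.9 mol/min; ν_C = −3, so ξ = 247.9/3 = 82.63 mol/min.
Outlet amounts (n = n₀ + ν ξ):
  D: 594.5 − 2(82.63) = 429.2
  C: 686.7 − 3(82.63) = 438.8
  B: 0 + 1(82.63) = 82.63
  A: 0 + 3(82.63) = 247.9
Total out = 429.2 + 438.8 + 82.63 + 247.9 = 1199 mol/min.

1200 mol/min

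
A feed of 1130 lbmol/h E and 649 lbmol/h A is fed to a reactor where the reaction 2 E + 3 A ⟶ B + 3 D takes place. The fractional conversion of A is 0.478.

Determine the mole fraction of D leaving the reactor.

A reacted = 0.478 × 649 = 310.2 lbmol/h; ν_A = −3, so ξ = 310.2/3 = 103.4 lbmol/h.
Outlet amounts (n = n₀ + ν ξ):
  E: 1130 − 2(103.4) = 923.2
  A: 649 − 3(103.4) = 338.8
  B: 0 + 1(103.4) = 103.4
  D: 0 + 3(103.4) = 310.2
Total out = 1676 lbmol/h; y_D = 310.2 / 1676 = 0.1851.

0.185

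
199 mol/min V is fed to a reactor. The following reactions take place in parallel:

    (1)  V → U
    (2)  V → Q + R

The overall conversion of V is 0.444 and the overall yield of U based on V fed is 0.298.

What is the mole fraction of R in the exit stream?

Yield of U: 1ξ₁ / 199 = 0.298 → ξ₁ = 59.3 mol/min.
Conversion of V: 1ξ₁ + 1ξ₂ = 0.444 × 199 = 88.36 → ξ₂ = 29.05 mol/min.
Outlet amounts (n = n₀ + Σ ν·ξ):
  V: 199 − 1(59.3) − 1(29.05) = 110.6
  U: 0 + 1(59.3) = 59.3
  Q: 0 + 1(29.05) = 29.05
  R: 0 + 1(29.05) = 29.05
Total out = 228.1 mol/min; y_R = 29.05 / 228.1 = 0.1274.

0.127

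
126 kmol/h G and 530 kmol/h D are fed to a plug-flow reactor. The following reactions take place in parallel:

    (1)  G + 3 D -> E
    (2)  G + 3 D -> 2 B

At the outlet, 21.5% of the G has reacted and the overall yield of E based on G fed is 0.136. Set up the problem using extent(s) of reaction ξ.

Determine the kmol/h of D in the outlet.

Yield of E: 1ξ₁ / 126 = 0.136 → ξ₁ = 17.14 kmol/h.
Conversion of G: 1ξ₁ + 1ξ₂ = 0.215 × 126 = 27.09 → ξ₂ = 9.954 kmol/h.
Outlet amounts (n = n₀ + Σ ν·ξ):
  G: 126 − 1(17.14) − 1(9.954) = 98.91
  D: 530 − 3(17.14) − 3(9.954) = 448.7
  E: 0 + 1(17.14) = 17.14
  B: 0 + 2(9.954) = 19.91

449 kmol/h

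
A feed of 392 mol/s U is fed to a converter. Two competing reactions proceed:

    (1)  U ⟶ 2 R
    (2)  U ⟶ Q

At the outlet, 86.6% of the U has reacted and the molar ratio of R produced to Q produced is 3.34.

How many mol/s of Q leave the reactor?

Conversion of U: U consumed = 0.866 × 392 = 339.5 mol/s = 1ξ₁ + 1ξ₂.
Selectivity: 2ξ₁ / (1ξ₂) = 3.34 → ξ₁ = 1.67 ξ₂.
Substitute: (1·1.67 + 1) ξ₂ = 339.5 → ξ₂ = 127.1 mol/s, ξ₁ = 212.3 mol/s.
Outlet amounts (n = n₀ + Σ ν·ξ):
  U: 392 − 1(212.3) − 1(127.1) = 52.53
  R: 0 + 2(212.3) = 424.7
  Q: 0 + 1(127.1) = 127.1

127 mol/s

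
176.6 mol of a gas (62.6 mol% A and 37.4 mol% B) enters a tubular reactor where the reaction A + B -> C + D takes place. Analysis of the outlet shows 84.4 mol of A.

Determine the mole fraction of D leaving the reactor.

For A: n = n₀ − 1ξ → 84.4 = 110.6 − 1ξ, giving ξ = 26.15 mol.
Outlet amounts (n = n₀ + ν ξ):
  A: 110.6 − 1(26.15) = 84.4
  B: 66.05 − 1(26.15) = 39.9
  C: 0 + 1(26.15) = 26.15
  D: 0 + 1(26.15) = 26.15
Total out = 176.6 mol; y_D = 26.15 / 176.6 = 0.1481.

0.148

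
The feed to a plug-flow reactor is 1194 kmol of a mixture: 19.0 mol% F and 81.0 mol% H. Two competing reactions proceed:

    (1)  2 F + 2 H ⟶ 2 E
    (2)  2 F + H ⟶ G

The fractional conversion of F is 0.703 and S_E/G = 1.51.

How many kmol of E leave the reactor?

68.6 kmol

Conversion of F: F consumed = 0.703 × 226.9 = 159.5 kmol = 2ξ₁ + 2ξ₂.
Selectivity: 2ξ₁ / (1ξ₂) = 1.51 → ξ₁ = 0.755 ξ₂.
Substitute: (2·0.755 + 2) ξ₂ = 159.5 → ξ₂ = 45.44 kmol, ξ₁ = 34.3 kmol.
Outlet amounts (n = n₀ + Σ ν·ξ):
  F: 226.9 − 2(34.3) − 2(45.44) = 67.38
  H: 967.1 − 2(34.3) − 1(45.44) = 853.1
  E: 0 + 2(34.3) = 68.61
  G: 0 + 1(45.44) = 45.44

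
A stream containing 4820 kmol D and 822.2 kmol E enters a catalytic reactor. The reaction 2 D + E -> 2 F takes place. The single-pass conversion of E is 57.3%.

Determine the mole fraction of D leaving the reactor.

E reacted = 0.573 × 822.2 = 471.1 kmol; ν_E = −1, so ξ = 471.1/1 = 471.1 kmol.
Outlet amounts (n = n₀ + ν ξ):
  D: 4820 − 2(471.1) = 3878
  E: 822.2 − 1(471.1) = 351.1
  F: 0 + 2(471.1) = 942.2
Total out = 5171 kmol; y_D = 3878 / 5171 = 0.7499.

0.75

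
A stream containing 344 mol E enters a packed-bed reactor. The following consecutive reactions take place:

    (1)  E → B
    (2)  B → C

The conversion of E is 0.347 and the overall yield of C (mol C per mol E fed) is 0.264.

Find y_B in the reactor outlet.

Conversion of E: E consumed = 1ξ₁ = 0.347 × 344 → ξ₁ = 119.4 mol.
Yield of C: 1ξ₂ / 344 = 0.264 → ξ₂ = 90.82 mol.
Outlet amounts (n = n₀ + Σ ν·ξ):
  E: 344 − 1(119.4) = 224.6
  B: 0 + 1(119.4) − 1(90.82) = 28.55
  C: 0 + 1(90.82) = 90.82
Total out = 344 mol; y_B = 28.55 / 344 = 0.083.

0.083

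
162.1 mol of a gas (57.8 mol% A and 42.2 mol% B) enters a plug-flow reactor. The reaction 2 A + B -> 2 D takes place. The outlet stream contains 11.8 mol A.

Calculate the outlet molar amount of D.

81.9 mol

For A: n = n₀ − 2ξ → 11.8 = 93.69 − 2ξ, giving ξ = 40.95 mol.
Outlet amounts (n = n₀ + ν ξ):
  A: 93.69 − 2(40.95) = 11.8
  B: 68.41 − 1(40.95) = 27.46
  D: 0 + 2(40.95) = 81.89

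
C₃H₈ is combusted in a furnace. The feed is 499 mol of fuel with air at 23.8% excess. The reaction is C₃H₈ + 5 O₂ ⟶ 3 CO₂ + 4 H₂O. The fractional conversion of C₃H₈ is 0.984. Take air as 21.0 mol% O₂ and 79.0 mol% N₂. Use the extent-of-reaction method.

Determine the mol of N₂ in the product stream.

11600 mol

Stoichiometric O₂ = 5 × 499 = 2495 mol; O₂ fed = 2495 × 1.238 = 3089 mol.
N₂ fed = 3089 × 79/21 = 11620 mol.
Fuel reacted = 0.984 × 499 → ξ = 491 mol.
Outlet (n = n₀ + ν ξ):
  C₃H₈: 499 − 1(491) = 7.984
  O₂: 3089 − 5(491) = 633.7
  N₂: 11620 (inert)
  CO₂: 0 + 3(491) = 1473
  H₂O: 0 + 4(491) = 1964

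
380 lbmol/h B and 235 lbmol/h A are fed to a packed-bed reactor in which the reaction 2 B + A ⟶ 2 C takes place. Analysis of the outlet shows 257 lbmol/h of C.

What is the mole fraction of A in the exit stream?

For C: n = n₀ + 2ξ → 257 = 0 + 2ξ, giving ξ = 128.5 lbmol/h.
Outlet amounts (n = n₀ + ν ξ):
  B: 380 − 2(128.5) = 123
  A: 235 − 1(128.5) = 106.5
  C: 0 + 2(128.5) = 257
Total out = 486.5 lbmol/h; y_A = 106.5 / 486.5 = 0.2189.

0.219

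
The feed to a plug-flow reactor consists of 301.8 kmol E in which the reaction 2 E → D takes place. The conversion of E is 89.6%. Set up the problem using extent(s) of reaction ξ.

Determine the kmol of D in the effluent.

135 kmol

E reacted = 0.896 × 301.8 = 270.4 kmol; ν_E = −2, so ξ = 270.4/2 = 135.2 kmol.
Outlet amounts (n = n₀ + ν ξ):
  E: 301.8 − 2(135.2) = 31.39
  D: 0 + 1(135.2) = 135.2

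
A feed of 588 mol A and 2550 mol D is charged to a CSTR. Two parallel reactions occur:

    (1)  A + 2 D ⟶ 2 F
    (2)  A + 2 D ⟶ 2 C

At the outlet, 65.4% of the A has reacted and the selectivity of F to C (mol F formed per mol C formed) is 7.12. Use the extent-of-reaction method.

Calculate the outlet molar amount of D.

Conversion of A: A consumed = 0.654 × 588 = 384.6 mol = 1ξ₁ + 1ξ₂.
Selectivity: 2ξ₁ / (2ξ₂) = 7.12 → ξ₁ = 7.12 ξ₂.
Substitute: (1·7.12 + 1) ξ₂ = 384.6 → ξ₂ = 47.36 mol, ξ₁ = 337.2 mol.
Outlet amounts (n = n₀ + Σ ν·ξ):
  A: 588 − 1(337.2) − 1(47.36) = 203.4
  D: 2550 − 2(337.2) − 2(47.36) = 1781
  F: 0 + 2(337.2) = 674.4
  C: 0 + 2(47.36) = 94.72

1780 mol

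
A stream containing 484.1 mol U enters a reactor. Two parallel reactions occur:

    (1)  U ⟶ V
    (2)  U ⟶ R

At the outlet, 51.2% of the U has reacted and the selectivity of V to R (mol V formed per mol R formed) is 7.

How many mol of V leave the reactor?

Conversion of U: U consumed = 0.512 × 484.1 = 247.9 mol = 1ξ₁ + 1ξ₂.
Selectivity: 1ξ₁ / (1ξ₂) = 7 → ξ₁ = 7 ξ₂.
Substitute: (1·7 + 1) ξ₂ = 247.9 → ξ₂ = 30.98 mol, ξ₁ = 216.9 mol.
Outlet amounts (n = n₀ + Σ ν·ξ):
  U: 484.1 − 1(216.9) − 1(30.98) = 236.2
  V: 0 + 1(216.9) = 216.9
  R: 0 + 1(30.98) = 30.98

217 mol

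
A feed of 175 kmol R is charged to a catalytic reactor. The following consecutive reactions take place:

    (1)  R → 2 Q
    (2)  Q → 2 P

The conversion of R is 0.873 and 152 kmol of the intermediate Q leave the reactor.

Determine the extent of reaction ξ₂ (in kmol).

ξ₂ = 154 kmol

Conversion of R: R consumed = 1ξ₁ = 0.873 × 175 → ξ₁ = 152.8 kmol.
Q balance: n_Q = 0 + 2ξ₁ − 1ξ₂ = 152 → ξ₂ = (2·152.8 − 152)/1 = 153.6 kmol.
Outlet amounts (n = n₀ + Σ ν·ξ):
  R: 175 − 1(152.8) = 22.22
  Q: 0 + 2(152.8) − 1(153.6) = 152
  P: 0 + 2(153.6) = 307.1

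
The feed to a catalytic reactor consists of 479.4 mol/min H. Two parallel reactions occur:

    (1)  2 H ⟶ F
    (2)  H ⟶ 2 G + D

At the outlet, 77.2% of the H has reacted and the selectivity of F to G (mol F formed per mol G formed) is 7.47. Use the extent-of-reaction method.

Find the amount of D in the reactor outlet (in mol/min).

12 mol/min

Conversion of H: H consumed = 0.772 × 479.4 = 370.1 mol/min = 2ξ₁ + 1ξ₂.
Selectivity: 1ξ₁ / (2ξ₂) = 7.47 → ξ₁ = 14.94 ξ₂.
Substitute: (2·14.94 + 1) ξ₂ = 370.1 → ξ₂ = 11.98 mol/min, ξ₁ = 179.1 mol/min.
Outlet amounts (n = n₀ + Σ ν·ξ):
  H: 479.4 − 2(179.1) − 1(11.98) = 109.3
  F: 0 + 1(179.1) = 179.1
  G: 0 + 2(11.98) = 23.97
  D: 0 + 1(11.98) = 11.98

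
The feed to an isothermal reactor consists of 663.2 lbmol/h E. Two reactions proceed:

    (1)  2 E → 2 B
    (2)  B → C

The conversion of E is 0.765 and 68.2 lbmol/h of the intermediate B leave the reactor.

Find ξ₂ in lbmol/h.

Conversion of E: E consumed = 2ξ₁ = 0.765 × 663.2 → ξ₁ = 253.7 lbmol/h.
B balance: n_B = 0 + 2ξ₁ − 1ξ₂ = 68.2 → ξ₂ = (2·253.7 − 68.2)/1 = 439.1 lbmol/h.
Outlet amounts (n = n₀ + Σ ν·ξ):
  E: 663.2 − 2(253.7) = 155.9
  B: 0 + 2(253.7) − 1(439.1) = 68.2
  C: 0 + 1(439.1) = 439.1

ξ₂ = 439 lbmol/h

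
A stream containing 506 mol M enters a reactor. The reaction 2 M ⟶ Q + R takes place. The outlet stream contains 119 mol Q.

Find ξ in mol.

For Q: n = n₀ + 1ξ → 119 = 0 + 1ξ, giving ξ = 119 mol.
Outlet amounts (n = n₀ + ν ξ):
  M: 506 − 2(119) = 268
  Q: 0 + 1(119) = 119
  R: 0 + 1(119) = 119

ξ = 119 mol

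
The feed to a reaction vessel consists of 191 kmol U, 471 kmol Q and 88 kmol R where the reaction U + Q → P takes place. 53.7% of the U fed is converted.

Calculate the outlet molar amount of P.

103 kmol

U reacted = 0.537 × 191 = 102.6 kmol; ν_U = −1, so ξ = 102.6/1 = 102.6 kmol.
Outlet amounts (n = n₀ + ν ξ):
  U: 191 − 1(102.6) = 88.43
  Q: 471 − 1(102.6) = 368.4
  P: 0 + 1(102.6) = 102.6
  R: 88 (inert)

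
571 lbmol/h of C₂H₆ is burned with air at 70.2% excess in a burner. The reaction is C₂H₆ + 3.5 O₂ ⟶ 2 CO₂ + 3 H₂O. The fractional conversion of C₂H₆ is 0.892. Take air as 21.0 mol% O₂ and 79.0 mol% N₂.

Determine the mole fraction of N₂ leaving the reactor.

0.752

Stoichiometric O₂ = 3.5 × 571 = 1998 lbmol/h; O₂ fed = 1998 × 1.702 = 3401 lbmol/h.
N₂ fed = 3401 × 79/21 = 12800 lbmol/h.
Fuel reacted = 0.892 × 571 → ξ = 509.3 lbmol/h.
Outlet (n = n₀ + ν ξ):
  C₂H₆: 571 − 1(509.3) = 61.67
  O₂: 3401 − 3.5(509.3) = 1619
  N₂: 12800 (inert)
  CO₂: 0 + 2(509.3) = 1019
  H₂O: 0 + 3(509.3) = 1528
Total out = 17020 lbmol/h; y_N₂ = 12800 / 17020 = 0.7517.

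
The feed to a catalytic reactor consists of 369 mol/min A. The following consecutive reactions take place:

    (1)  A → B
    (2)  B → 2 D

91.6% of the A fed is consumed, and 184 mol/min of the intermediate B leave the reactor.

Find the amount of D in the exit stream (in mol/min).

308 mol/min

Conversion of A: A consumed = 1ξ₁ = 0.916 × 369 → ξ₁ = 338 mol/min.
B balance: n_B = 0 + 1ξ₁ − 1ξ₂ = 184 → ξ₂ = (1·338 − 184)/1 = 154 mol/min.
Outlet amounts (n = n₀ + Σ ν·ξ):
  A: 369 − 1(338) = 31
  B: 0 + 1(338) − 1(154) = 184
  D: 0 + 2(154) = 308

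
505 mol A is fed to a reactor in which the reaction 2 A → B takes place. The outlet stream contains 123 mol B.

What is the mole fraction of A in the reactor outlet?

0.678

For B: n = n₀ + 1ξ → 123 = 0 + 1ξ, giving ξ = 123 mol.
Outlet amounts (n = n₀ + ν ξ):
  A: 505 − 2(123) = 259
  B: 0 + 1(123) = 123
Total out = 382 mol; y_A = 259 / 382 = 0.678.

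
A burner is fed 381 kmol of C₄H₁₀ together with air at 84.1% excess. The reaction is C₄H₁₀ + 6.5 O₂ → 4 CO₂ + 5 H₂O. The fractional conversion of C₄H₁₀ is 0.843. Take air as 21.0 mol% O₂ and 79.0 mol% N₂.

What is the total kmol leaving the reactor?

Stoichiometric O₂ = 6.5 × 381 = 2476 kmol; O₂ fed = 2476 × 1.841 = 4559 kmol.
N₂ fed = 4559 × 79/21 = 17150 kmol.
Fuel reacted = 0.843 × 381 → ξ = 321.2 kmol.
Outlet (n = n₀ + ν ξ):
  C₄H₁₀: 381 − 1(321.2) = 59.82
  O₂: 4559 − 6.5(321.2) = 2472
  N₂: 17150 (inert)
  CO₂: 0 + 4(321.2) = 1285
  H₂O: 0 + 5(321.2) = 1606
Total out = 59.82 + 2472 + 17150 + 1285 + 1606 = 22570 kmol.

22600 kmol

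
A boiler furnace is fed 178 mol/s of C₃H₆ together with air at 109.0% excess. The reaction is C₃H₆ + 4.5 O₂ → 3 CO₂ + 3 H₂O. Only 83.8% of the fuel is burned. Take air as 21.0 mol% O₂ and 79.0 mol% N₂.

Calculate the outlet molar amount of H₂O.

447 mol/s

Stoichiometric O₂ = 4.5 × 178 = 801 mol/s; O₂ fed = 801 × 2.090 = 1674 mol/s.
N₂ fed = 1674 × 79/21 = 6298 mol/s.
Fuel reacted = 0.838 × 178 → ξ = 149.2 mol/s.
Outlet (n = n₀ + ν ξ):
  C₃H₆: 178 − 1(149.2) = 28.84
  O₂: 1674 − 4.5(149.2) = 1003
  N₂: 6298 (inert)
  CO₂: 0 + 3(149.2) = 447.5
  H₂O: 0 + 3(149.2) = 447.5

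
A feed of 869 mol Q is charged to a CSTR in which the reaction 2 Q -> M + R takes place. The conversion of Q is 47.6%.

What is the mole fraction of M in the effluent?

Q reacted = 0.476 × 869 = 413.6 mol; ν_Q = −2, so ξ = 413.6/2 = 206.8 mol.
Outlet amounts (n = n₀ + ν ξ):
  Q: 869 − 2(206.8) = 455.4
  M: 0 + 1(206.8) = 206.8
  R: 0 + 1(206.8) = 206.8
Total out = 869 mol; y_M = 206.8 / 869 = 0.238.

0.238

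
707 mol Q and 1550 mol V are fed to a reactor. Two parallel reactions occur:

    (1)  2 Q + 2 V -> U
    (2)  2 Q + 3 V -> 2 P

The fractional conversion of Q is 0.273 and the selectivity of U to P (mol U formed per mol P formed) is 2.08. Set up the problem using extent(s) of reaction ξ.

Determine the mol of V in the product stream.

Conversion of Q: Q consumed = 0.273 × 707 = 193 mol = 2ξ₁ + 2ξ₂.
Selectivity: 1ξ₁ / (2ξ₂) = 2.08 → ξ₁ = 4.16 ξ₂.
Substitute: (2·4.16 + 2) ξ₂ = 193 → ξ₂ = 18.7 mol, ξ₁ = 77.8 mol.
Outlet amounts (n = n₀ + Σ ν·ξ):
  Q: 707 − 2(77.8) − 2(18.7) = 514
  V: 1550 − 2(77.8) − 3(18.7) = 1338
  U: 0 + 1(77.8) = 77.8
  P: 0 + 2(18.7) = 37.41

1340 mol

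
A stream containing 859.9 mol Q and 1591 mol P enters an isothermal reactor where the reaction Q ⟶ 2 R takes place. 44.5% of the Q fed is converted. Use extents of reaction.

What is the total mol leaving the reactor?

Q reacted = 0.445 × 859.9 = 382.7 mol; ν_Q = −1, so ξ = 382.7/1 = 382.7 mol.
Outlet amounts (n = n₀ + ν ξ):
  Q: 859.9 − 1(382.7) = 477.2
  R: 0 + 2(382.7) = 765.3
  P: 1591 (inert)
Total out = 477.2 + 765.3 + 1591 = 2834 mol.

2830 mol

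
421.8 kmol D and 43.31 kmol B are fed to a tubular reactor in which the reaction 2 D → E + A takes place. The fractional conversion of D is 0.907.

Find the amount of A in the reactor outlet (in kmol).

191 kmol

D reacted = 0.907 × 421.8 = 382.6 kmol; ν_D = −2, so ξ = 382.6/2 = 191.3 kmol.
Outlet amounts (n = n₀ + ν ξ):
  D: 421.8 − 2(191.3) = 39.23
  E: 0 + 1(191.3) = 191.3
  A: 0 + 1(191.3) = 191.3
  B: 43.31 (inert)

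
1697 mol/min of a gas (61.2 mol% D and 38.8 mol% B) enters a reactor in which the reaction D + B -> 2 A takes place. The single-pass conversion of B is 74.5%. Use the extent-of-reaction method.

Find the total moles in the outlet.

1700 mol/min

B reacted = 0.745 × 658.4 = 490.5 mol/min; ν_B = −1, so ξ = 490.5/1 = 490.5 mol/min.
Outlet amounts (n = n₀ + ν ξ):
  D: 1039 − 1(490.5) = 548
  B: 658.4 − 1(490.5) = 167.9
  A: 0 + 2(490.5) = 981.1
Total out = 548 + 167.9 + 981.1 = 1697 mol/min.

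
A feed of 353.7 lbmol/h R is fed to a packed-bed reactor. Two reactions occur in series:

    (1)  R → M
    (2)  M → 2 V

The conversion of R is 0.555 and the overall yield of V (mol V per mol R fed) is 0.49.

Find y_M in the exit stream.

0.249

Conversion of R: R consumed = 1ξ₁ = 0.555 × 353.7 → ξ₁ = 196.3 lbmol/h.
Yield of V: 2ξ₂ / 353.7 = 0.49 → ξ₂ = 86.66 lbmol/h.
Outlet amounts (n = n₀ + Σ ν·ξ):
  R: 353.7 − 1(196.3) = 157.4
  M: 0 + 1(196.3) − 1(86.66) = 109.6
  V: 0 + 2(86.66) = 173.3
Total out = 440.4 lbmol/h; y_M = 109.6 / 440.4 = 0.249.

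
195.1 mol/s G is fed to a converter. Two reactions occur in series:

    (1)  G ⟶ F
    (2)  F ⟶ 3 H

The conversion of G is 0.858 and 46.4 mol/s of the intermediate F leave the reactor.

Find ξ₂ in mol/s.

Conversion of G: G consumed = 1ξ₁ = 0.858 × 195.1 → ξ₁ = 167.4 mol/s.
F balance: n_F = 0 + 1ξ₁ − 1ξ₂ = 46.4 → ξ₂ = (1·167.4 − 46.4)/1 = 121 mol/s.
Outlet amounts (n = n₀ + Σ ν·ξ):
  G: 195.1 − 1(167.4) = 27.7
  F: 0 + 1(167.4) − 1(121) = 46.4
  H: 0 + 3(121) = 363

ξ₂ = 121 mol/s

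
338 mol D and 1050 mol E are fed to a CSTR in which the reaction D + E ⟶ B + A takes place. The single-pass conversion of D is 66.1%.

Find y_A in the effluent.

0.161

D reacted = 0.661 × 338 = 223.4 mol; ν_D = −1, so ξ = 223.4/1 = 223.4 mol.
Outlet amounts (n = n₀ + ν ξ):
  D: 338 − 1(223.4) = 114.6
  E: 1050 − 1(223.4) = 826.6
  B: 0 + 1(223.4) = 223.4
  A: 0 + 1(223.4) = 223.4
Total out = 1388 mol; y_A = 223.4 / 1388 = 0.161.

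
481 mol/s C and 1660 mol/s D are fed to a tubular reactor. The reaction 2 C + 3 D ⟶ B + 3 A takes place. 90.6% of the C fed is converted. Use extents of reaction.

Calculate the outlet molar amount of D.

C reacted = 0.906 × 481 = 435.8 mol/s; ν_C = −2, so ξ = 435.8/2 = 217.9 mol/s.
Outlet amounts (n = n₀ + ν ξ):
  C: 481 − 2(217.9) = 45.21
  D: 1660 − 3(217.9) = 1006
  B: 0 + 1(217.9) = 217.9
  A: 0 + 3(217.9) = 653.7

1010 mol/s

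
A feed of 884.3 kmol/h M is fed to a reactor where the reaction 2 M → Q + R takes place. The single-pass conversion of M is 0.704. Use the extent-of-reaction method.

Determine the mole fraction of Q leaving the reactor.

M reacted = 0.704 × 884.3 = 622.5 kmol/h; ν_M = −2, so ξ = 622.5/2 = 311.3 kmol/h.
Outlet amounts (n = n₀ + ν ξ):
  M: 884.3 − 2(311.3) = 261.8
  Q: 0 + 1(311.3) = 311.3
  R: 0 + 1(311.3) = 311.3
Total out = 884.3 kmol/h; y_Q = 311.3 / 884.3 = 0.352.

0.352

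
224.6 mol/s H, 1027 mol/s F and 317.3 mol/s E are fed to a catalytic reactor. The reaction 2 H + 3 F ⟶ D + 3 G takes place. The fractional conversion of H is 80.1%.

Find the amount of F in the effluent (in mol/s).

757 mol/s

H reacted = 0.801 × 224.6 = 179.9 mol/s; ν_H = −2, so ξ = 179.9/2 = 89.95 mol/s.
Outlet amounts (n = n₀ + ν ξ):
  H: 224.6 − 2(89.95) = 44.7
  F: 1027 − 3(89.95) = 757.1
  D: 0 + 1(89.95) = 89.95
  G: 0 + 3(89.95) = 269.9
  E: 317.3 (inert)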